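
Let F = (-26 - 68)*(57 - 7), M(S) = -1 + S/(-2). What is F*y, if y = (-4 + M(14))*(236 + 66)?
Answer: 17032800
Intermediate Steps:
M(S) = -1 - S/2
y = -3624 (y = (-4 + (-1 - ½*14))*(236 + 66) = (-4 + (-1 - 7))*302 = (-4 - 8)*302 = -12*302 = -3624)
F = -4700 (F = -94*50 = -4700)
F*y = -4700*(-3624) = 17032800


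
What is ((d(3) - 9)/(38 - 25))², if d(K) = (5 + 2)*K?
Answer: 144/169 ≈ 0.85207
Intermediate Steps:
d(K) = 7*K
((d(3) - 9)/(38 - 25))² = ((7*3 - 9)/(38 - 25))² = ((21 - 9)/13)² = (12*(1/13))² = (12/13)² = 144/169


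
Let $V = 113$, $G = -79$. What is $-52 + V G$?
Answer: $-8979$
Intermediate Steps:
$-52 + V G = -52 + 113 \left(-79\right) = -52 - 8927 = -8979$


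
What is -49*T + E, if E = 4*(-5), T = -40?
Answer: 1940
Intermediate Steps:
E = -20
-49*T + E = -49*(-40) - 20 = 1960 - 20 = 1940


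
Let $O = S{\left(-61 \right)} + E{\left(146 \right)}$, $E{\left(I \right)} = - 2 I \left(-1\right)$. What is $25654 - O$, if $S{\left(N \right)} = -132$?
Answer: $25494$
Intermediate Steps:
$E{\left(I \right)} = 2 I$
$O = 160$ ($O = -132 + 2 \cdot 146 = -132 + 292 = 160$)
$25654 - O = 25654 - 160 = 25494$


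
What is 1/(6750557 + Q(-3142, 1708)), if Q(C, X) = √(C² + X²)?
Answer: 6750557/45570007020821 - 2*√3197357/45570007020821 ≈ 1.4806e-7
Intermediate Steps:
1/(6750557 + Q(-3142, 1708)) = 1/(6750557 + √((-3142)² + 1708²)) = 1/(6750557 + √(9872164 + 2917264)) = 1/(6750557 + √12789428) = 1/(6750557 + 2*√3197357)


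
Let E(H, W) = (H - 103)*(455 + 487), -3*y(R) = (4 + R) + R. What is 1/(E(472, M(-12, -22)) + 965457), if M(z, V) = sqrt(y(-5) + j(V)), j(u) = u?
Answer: 1/1313055 ≈ 7.6158e-7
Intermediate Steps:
y(R) = -4/3 - 2*R/3 (y(R) = -((4 + R) + R)/3 = -(4 + 2*R)/3 = -4/3 - 2*R/3)
M(z, V) = sqrt(2 + V) (M(z, V) = sqrt((-4/3 - 2/3*(-5)) + V) = sqrt((-4/3 + 10/3) + V) = sqrt(2 + V))
E(H, W) = -97026 + 942*H (E(H, W) = (-103 + H)*942 = -97026 + 942*H)
1/(E(472, M(-12, -22)) + 965457) = 1/((-97026 + 942*472) + 965457) = 1/((-97026 + 444624) + 965457) = 1/(347598 + 965457) = 1/1313055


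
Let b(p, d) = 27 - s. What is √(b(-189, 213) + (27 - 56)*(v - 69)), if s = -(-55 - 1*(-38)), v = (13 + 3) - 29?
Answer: 2*√597 ≈ 48.867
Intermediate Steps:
v = -13 (v = 16 - 29 = -13)
s = 17 (s = -(-55 + 38) = -1*(-17) = 17)
b(p, d) = 10 (b(p, d) = 27 - 1*17 = 27 - 17 = 10)
√(b(-189, 213) + (27 - 56)*(v - 69)) = √(10 + (27 - 56)*(-13 - 69)) = √(10 - 29*(-82)) = √(10 + 2378) = √2388 = 2*√597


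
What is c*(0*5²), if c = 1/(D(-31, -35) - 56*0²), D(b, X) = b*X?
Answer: 0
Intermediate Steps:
D(b, X) = X*b
c = 1/1085 (c = 1/(-35*(-31) - 56*0²) = 1/(1085 - 56*0) = 1/(1085 + 0) = 1/1085 ≈ 0.00092166)
c*(0*5²) = (0*5²)/1085 = (0*25)/1085 = (1/1085)*0 = 0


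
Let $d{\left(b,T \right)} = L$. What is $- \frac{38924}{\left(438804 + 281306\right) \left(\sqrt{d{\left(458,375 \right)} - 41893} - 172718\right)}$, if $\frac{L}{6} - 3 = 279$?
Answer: $\frac{480205388}{1534428273732125} + \frac{19462 i \sqrt{40201}}{10740997916124875} \approx 3.1295 \cdot 10^{-7} + 3.633 \cdot 10^{-10} i$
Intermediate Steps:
$L = 1692$ ($L = 18 + 6 \cdot 279 = 18 + 1674 = 1692$)
$d{\left(b,T \right)} = 1692$
$- \frac{38924}{\left(438804 + 281306\right) \left(\sqrt{d{\left(458,375 \right)} - 41893} - 172718\right)} = - \frac{38924}{\left(438804 + 281306\right) \left(\sqrt{1692 - 41893} - 172718\right)} = - \frac{38924}{720110 \left(\sqrt{-40201} - 172718\right)} = - \frac{38924}{720110 \left(i \sqrt{40201} - 172718\right)} = - \frac{38924}{720110 \left(-172718 + i \sqrt{40201}\right)} = - \frac{38924}{-124375958980 + 720110 i \sqrt{40201}}$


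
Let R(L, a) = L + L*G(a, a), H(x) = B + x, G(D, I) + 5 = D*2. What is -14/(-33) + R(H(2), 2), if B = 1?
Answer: 14/33 ≈ 0.42424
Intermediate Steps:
G(D, I) = -5 + 2*D (G(D, I) = -5 + D*2 = -5 + 2*D)
H(x) = 1 + x
R(L, a) = L + L*(-5 + 2*a)
-14/(-33) + R(H(2), 2) = -14/(-33) + 2*(1 + 2)*(-2 + 2) = -14*(-1/33) + 2*3*0 = 14/33 + 0 = 14/33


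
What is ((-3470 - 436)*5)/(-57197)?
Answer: 2790/8171 ≈ 0.34145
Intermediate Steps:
((-3470 - 436)*5)/(-57197) = -3906*5*(-1/57197) = -19530*(-1/57197) = 2790/8171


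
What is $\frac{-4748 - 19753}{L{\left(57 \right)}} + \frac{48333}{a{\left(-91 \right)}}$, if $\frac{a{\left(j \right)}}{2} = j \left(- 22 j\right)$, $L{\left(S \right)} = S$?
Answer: $- \frac{2976679115}{6922916} \approx -429.97$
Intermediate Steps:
$a{\left(j \right)} = - 44 j^{2}$ ($a{\left(j \right)} = 2 j \left(- 22 j\right) = 2 \left(- 22 j^{2}\right) = - 44 j^{2}$)
$\frac{-4748 - 19753}{L{\left(57 \right)}} + \frac{48333}{a{\left(-91 \right)}} = \frac{-4748 - 19753}{57} + \frac{48333}{\left(-44\right) \left(-91\right)^{2}} = \left(-4748 - 19753\right) \frac{1}{57} + \frac{48333}{\left(-44\right) 8281} = \left(-24501\right) \frac{1}{57} + \frac{48333}{-364364} = - \frac{8167}{19} + 48333 \left(- \frac{1}{364364}\right) = - \frac{8167}{19} - \frac{48333}{364364} = - \frac{2976679115}{6922916}$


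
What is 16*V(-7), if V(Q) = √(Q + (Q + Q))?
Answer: 16*I*√21 ≈ 73.321*I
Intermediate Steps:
V(Q) = √3*√Q (V(Q) = √(Q + 2*Q) = √(3*Q) = √3*√Q)
16*V(-7) = 16*(√3*√(-7)) = 16*(√3*(I*√7)) = 16*(I*√21) = 16*I*√21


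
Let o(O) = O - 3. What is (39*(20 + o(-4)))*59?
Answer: 29913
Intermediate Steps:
o(O) = -3 + O
(39*(20 + o(-4)))*59 = (39*(20 + (-3 - 4)))*59 = (39*(20 - 7))*59 = (39*13)*59 = 507*59 = 29913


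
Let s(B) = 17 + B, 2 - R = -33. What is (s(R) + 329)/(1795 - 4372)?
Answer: -127/859 ≈ -0.14785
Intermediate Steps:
R = 35 (R = 2 - 1*(-33) = 2 + 33 = 35)
(s(R) + 329)/(1795 - 4372) = ((17 + 35) + 329)/(1795 - 4372) = (52 + 329)/(-2577) = 381*(-1/2577) = -127/859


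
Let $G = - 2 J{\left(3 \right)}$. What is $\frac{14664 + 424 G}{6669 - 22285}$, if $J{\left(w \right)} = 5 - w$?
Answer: $- \frac{1621}{1952} \approx -0.83043$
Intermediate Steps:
$G = -4$ ($G = - 2 \left(5 - 3\right) = \left(-2\right) 2 = -4$)
$\frac{14664 + 424 G}{6669 - 22285} = \frac{14664 + 424 \left(-4\right)}{6669 - 22285} = \frac{14664 - 1696}{-15616} = 12968 \left(- \frac{1}{15616}\right) = - \frac{1621}{1952}$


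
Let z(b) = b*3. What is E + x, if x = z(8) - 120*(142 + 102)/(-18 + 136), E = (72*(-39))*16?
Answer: -2663976/59 ≈ -45152.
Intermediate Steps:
z(b) = 3*b
E = -44928 (E = -2808*16 = -44928)
x = -13224/59 (x = 3*8 - 120*(142 + 102)/(-18 + 136) = 24 - 29280/118 = 24 - 120*122/59 = 24 - 14640/59 = -13224/59 ≈ -224.14)
E + x = -44928 - 13224/59 = -2663976/59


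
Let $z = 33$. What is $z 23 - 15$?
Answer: $744$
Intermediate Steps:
$z 23 - 15 = 33 \cdot 23 - 15 = 759 - 15 = 744$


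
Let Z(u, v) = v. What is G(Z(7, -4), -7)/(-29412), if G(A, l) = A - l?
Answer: -1/9804 ≈ -0.00010200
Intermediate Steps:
G(Z(7, -4), -7)/(-29412) = (-4 - 1*(-7))/(-29412) = (-4 + 7)*(-1/29412) = 3*(-1/29412) = -1/9804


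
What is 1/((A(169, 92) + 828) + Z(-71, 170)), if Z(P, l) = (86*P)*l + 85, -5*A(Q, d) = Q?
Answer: -5/5185704 ≈ -9.6419e-7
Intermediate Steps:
A(Q, d) = -Q/5
Z(P, l) = 85 + 86*P*l (Z(P, l) = 86*P*l + 85 = 85 + 86*P*l)
1/((A(169, 92) + 828) + Z(-71, 170)) = 1/((-⅕*169 + 828) + (85 + 86*(-71)*170)) = 1/((-169/5 + 828) + (85 - 1038020)) = 1/(3971/5 - 1037935) = 1/(-5185704/5) = -5/5185704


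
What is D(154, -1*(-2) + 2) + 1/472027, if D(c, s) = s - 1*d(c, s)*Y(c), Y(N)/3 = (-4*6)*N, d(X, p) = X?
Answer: 806012536013/472027 ≈ 1.7076e+6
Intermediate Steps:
Y(N) = -72*N (Y(N) = 3*((-4*6)*N) = 3*(-24*N) = -72*N)
D(c, s) = s + 72*c² (D(c, s) = s - 1*c*(-72*c) = s - c*(-72*c) = s - (-72)*c² = s + 72*c²)
D(154, -1*(-2) + 2) + 1/472027 = ((-1*(-2) + 2) + 72*154²) + 1/472027 = ((2 + 2) + 72*23716) + 1/472027 = (4 + 1707552) + 1/472027 = 1707556 + 1/472027 = 806012536013/472027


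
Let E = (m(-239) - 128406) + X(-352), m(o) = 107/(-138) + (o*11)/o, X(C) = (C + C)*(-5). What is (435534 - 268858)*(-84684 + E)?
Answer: -2410072373162/69 ≈ -3.4929e+10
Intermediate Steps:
X(C) = -10*C (X(C) = (2*C)*(-5) = -10*C)
m(o) = 1411/138 (m(o) = 107*(-1/138) + (11*o)/o = -107/138 + 11 = 1411/138)
E = -17232857/138 (E = (1411/138 - 128406) - 10*(-352) = -17718617/138 + 3520 = -17232857/138 ≈ -1.2488e+5)
(435534 - 268858)*(-84684 + E) = (435534 - 268858)*(-84684 - 17232857/138) = 166676*(-28919249/138) = -2410072373162/69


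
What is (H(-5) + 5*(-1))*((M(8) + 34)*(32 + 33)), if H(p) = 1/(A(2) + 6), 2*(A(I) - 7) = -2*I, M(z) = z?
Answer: -147420/11 ≈ -13402.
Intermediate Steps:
A(I) = 7 - I (A(I) = 7 + (-2*I)/2 = 7 - I)
H(p) = 1/11 (H(p) = 1/((7 - 1*2) + 6) = 1/((7 - 2) + 6) = 1/(5 + 6) = 1/11)
(H(-5) + 5*(-1))*((M(8) + 34)*(32 + 33)) = (1/11 + 5*(-1))*((8 + 34)*(32 + 33)) = (1/11 - 5)*(42*65) = -54/11*2730 = -147420/11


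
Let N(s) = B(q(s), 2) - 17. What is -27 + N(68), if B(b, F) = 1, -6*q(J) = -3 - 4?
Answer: -43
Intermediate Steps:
q(J) = 7/6 (q(J) = -(-3 - 4)/6 = -1/6*(-7) = 7/6)
N(s) = -16 (N(s) = 1 - 17 = -16)
-27 + N(68) = -27 - 16 = -43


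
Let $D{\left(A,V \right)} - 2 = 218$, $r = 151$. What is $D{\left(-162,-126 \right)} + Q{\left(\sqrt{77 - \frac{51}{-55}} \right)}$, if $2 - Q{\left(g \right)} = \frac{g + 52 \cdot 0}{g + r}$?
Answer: $\frac{277453004}{1249769} - \frac{151 \sqrt{235730}}{1249769} \approx 221.94$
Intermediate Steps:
$D{\left(A,V \right)} = 220$ ($D{\left(A,V \right)} = 2 + 218 = 220$)
$Q{\left(g \right)} = 2 - \frac{g}{151 + g}$ ($Q{\left(g \right)} = 2 - \frac{g + 52 \cdot 0}{g + 151} = 2 - \frac{g + 0}{151 + g} = 2 - \frac{g}{151 + g}$)
$D{\left(-162,-126 \right)} + Q{\left(\sqrt{77 - \frac{51}{-55}} \right)} = 220 + \frac{302 + \sqrt{77 - \frac{51}{-55}}}{151 + \sqrt{77 - \frac{51}{-55}}} = 220 + \frac{302 + \sqrt{77 - - \frac{51}{55}}}{151 + \sqrt{77 - - \frac{51}{55}}} = 220 + \frac{302 + \sqrt{77 + \frac{51}{55}}}{151 + \sqrt{77 + \frac{51}{55}}} = 220 + \frac{302 + \sqrt{\frac{4286}{55}}}{151 + \sqrt{\frac{4286}{55}}} = 220 + \frac{302 + \frac{\sqrt{235730}}{55}}{151 + \frac{\sqrt{235730}}{55}}$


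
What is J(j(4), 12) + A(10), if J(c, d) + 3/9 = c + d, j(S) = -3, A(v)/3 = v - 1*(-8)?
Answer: 188/3 ≈ 62.667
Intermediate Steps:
A(v) = 24 + 3*v (A(v) = 3*(v - 1*(-8)) = 3*(v + 8) = 3*(8 + v) = 24 + 3*v)
J(c, d) = -⅓ + c + d (J(c, d) = -⅓ + (c + d) = -⅓ + c + d)
J(j(4), 12) + A(10) = (-⅓ - 3 + 12) + (24 + 3*10) = 26/3 + (24 + 30) = 26/3 + 54 = 188/3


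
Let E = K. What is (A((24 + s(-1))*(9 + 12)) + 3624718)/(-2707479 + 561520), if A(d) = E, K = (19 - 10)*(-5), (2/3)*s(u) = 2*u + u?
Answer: -3624673/2145959 ≈ -1.6891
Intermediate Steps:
s(u) = 9*u/2 (s(u) = 3*(2*u + u)/2 = 3*(3*u)/2 = 9*u/2)
K = -45 (K = 9*(-5) = -45)
E = -45
A(d) = -45
(A((24 + s(-1))*(9 + 12)) + 3624718)/(-2707479 + 561520) = (-45 + 3624718)/(-2707479 + 561520) = 3624673/(-2145959) = 3624673*(-1/2145959) = -3624673/2145959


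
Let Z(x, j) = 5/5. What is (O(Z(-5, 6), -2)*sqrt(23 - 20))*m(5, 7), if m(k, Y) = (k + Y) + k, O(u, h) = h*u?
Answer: -34*sqrt(3) ≈ -58.890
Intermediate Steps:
Z(x, j) = 1 (Z(x, j) = 5*(1/5) = 1)
m(k, Y) = Y + 2*k (m(k, Y) = (Y + k) + k = Y + 2*k)
(O(Z(-5, 6), -2)*sqrt(23 - 20))*m(5, 7) = ((-2*1)*sqrt(23 - 20))*(7 + 2*5) = (-2*sqrt(3))*(7 + 10) = -2*sqrt(3)*17 = -34*sqrt(3)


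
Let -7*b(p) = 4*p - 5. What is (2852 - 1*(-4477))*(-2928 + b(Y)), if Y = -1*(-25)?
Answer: -21558777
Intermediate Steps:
Y = 25
b(p) = 5/7 - 4*p/7 (b(p) = -(4*p - 5)/7 = -(-5 + 4*p)/7 = 5/7 - 4*p/7)
(2852 - 1*(-4477))*(-2928 + b(Y)) = (2852 - 1*(-4477))*(-2928 + (5/7 - 4/7*25)) = (2852 + 4477)*(-2928 + (5/7 - 100/7)) = 7329*(-2928 - 95/7) = 7329*(-20591/7) = -21558777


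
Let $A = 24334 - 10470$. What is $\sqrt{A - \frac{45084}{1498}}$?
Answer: $\frac{\sqrt{7760833906}}{749} \approx 117.62$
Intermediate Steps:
$A = 13864$ ($A = 24334 - 10470 = 13864$)
$\sqrt{A - \frac{45084}{1498}} = \sqrt{13864 - \frac{45084}{1498}} = \sqrt{13864 - \frac{22542}{749}} = \sqrt{\frac{10361594}{749}} = \frac{\sqrt{7760833906}}{749}$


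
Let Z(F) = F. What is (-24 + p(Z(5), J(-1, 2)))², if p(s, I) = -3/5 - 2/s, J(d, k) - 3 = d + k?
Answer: 625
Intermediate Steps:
J(d, k) = 3 + d + k (J(d, k) = 3 + (d + k) = 3 + d + k)
p(s, I) = -⅗ - 2/s (p(s, I) = -3*⅕ - 2/s = -⅗ - 2/s)
(-24 + p(Z(5), J(-1, 2)))² = (-24 + (-⅗ - 2/5))² = (-24 + (-⅗ - 2*⅕))² = (-24 + (-⅗ - ⅖))² = (-24 - 1)² = (-25)² = 625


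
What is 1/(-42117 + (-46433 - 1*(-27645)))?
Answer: -1/60905 ≈ -1.6419e-5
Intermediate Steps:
1/(-42117 + (-46433 - 1*(-27645))) = 1/(-42117 + (-46433 + 27645)) = 1/(-42117 - 18788) = 1/(-60905) = -1/60905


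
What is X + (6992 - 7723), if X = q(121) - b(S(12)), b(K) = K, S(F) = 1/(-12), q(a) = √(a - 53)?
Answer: -8771/12 + 2*√17 ≈ -722.67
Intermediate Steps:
q(a) = √(-53 + a)
S(F) = -1/12
X = 1/12 + 2*√17 (X = √(-53 + 121) - 1*(-1/12) = √68 + 1/12 = 2*√17 + 1/12 = 1/12 + 2*√17 ≈ 8.3295)
X + (6992 - 7723) = (1/12 + 2*√17) + (6992 - 7723) = (1/12 + 2*√17) - 731 = -8771/12 + 2*√17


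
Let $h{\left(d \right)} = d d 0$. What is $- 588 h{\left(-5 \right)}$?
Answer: $0$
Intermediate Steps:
$h{\left(d \right)} = 0$ ($h{\left(d \right)} = d^{2} \cdot 0 = 0$)
$- 588 h{\left(-5 \right)} = \left(-588\right) 0 = 0$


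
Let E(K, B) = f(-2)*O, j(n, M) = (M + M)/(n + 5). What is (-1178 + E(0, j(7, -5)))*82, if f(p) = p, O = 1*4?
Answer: -97252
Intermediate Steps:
O = 4
j(n, M) = 2*M/(5 + n) (j(n, M) = (2*M)/(5 + n) = 2*M/(5 + n))
E(K, B) = -8 (E(K, B) = -2*4 = -8)
(-1178 + E(0, j(7, -5)))*82 = (-1178 - 8)*82 = -1186*82 = -97252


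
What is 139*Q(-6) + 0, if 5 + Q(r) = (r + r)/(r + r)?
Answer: -556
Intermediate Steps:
Q(r) = -4 (Q(r) = -5 + (r + r)/(r + r) = -5 + (2*r)/((2*r)) = -5 + (2*r)*(1/(2*r)) = -5 + 1 = -4)
139*Q(-6) + 0 = 139*(-4) + 0 = -556 + 0 = -556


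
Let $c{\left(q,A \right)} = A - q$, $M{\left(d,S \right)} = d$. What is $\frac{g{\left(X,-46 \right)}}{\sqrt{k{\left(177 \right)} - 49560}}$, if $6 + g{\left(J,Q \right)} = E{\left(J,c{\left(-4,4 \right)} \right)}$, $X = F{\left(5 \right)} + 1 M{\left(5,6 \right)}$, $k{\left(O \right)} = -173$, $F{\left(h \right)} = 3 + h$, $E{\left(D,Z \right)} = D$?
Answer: $- \frac{7 i \sqrt{49733}}{49733} \approx - 0.031389 i$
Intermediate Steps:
$X = 13$ ($X = \left(3 + 5\right) + 1 \cdot 5 = 8 + 5 = 13$)
$g{\left(J,Q \right)} = -6 + J$
$\frac{g{\left(X,-46 \right)}}{\sqrt{k{\left(177 \right)} - 49560}} = \frac{-6 + 13}{\sqrt{-173 - 49560}} = \frac{7}{\sqrt{-49733}} = \frac{7}{i \sqrt{49733}} = 7 \left(- \frac{i \sqrt{49733}}{49733}\right) = - \frac{7 i \sqrt{49733}}{49733}$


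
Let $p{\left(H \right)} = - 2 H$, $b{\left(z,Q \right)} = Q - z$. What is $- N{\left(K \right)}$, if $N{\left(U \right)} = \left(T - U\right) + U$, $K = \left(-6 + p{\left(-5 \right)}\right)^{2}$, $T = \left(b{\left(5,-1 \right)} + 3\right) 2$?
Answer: $6$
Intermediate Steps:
$T = -6$ ($T = \left(\left(-1 - 5\right) + 3\right) 2 = \left(-6 + 3\right) 2 = \left(-3\right) 2 = -6$)
$K = 16$ ($K = \left(-6 - -10\right)^{2} = \left(-6 + 10\right)^{2} = 4^{2} = 16$)
$N{\left(U \right)} = -6$ ($N{\left(U \right)} = \left(-6 - U\right) + U = -6$)
$- N{\left(K \right)} = \left(-1\right) \left(-6\right) = 6$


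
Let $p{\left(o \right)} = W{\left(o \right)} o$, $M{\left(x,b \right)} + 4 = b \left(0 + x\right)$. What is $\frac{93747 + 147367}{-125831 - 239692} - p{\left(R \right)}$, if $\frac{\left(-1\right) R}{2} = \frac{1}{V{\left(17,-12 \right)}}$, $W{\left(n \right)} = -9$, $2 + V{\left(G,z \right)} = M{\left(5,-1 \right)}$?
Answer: $\frac{3927160}{4020753} \approx 0.97672$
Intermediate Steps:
$M{\left(x,b \right)} = -4 + b x$ ($M{\left(x,b \right)} = -4 + b \left(0 + x\right) = -4 + b x$)
$V{\left(G,z \right)} = -11$ ($V{\left(G,z \right)} = -2 - 9 = -11$)
$R = \frac{2}{11}$ ($R = - \frac{2}{-11} = \left(-2\right) \left(- \frac{1}{11}\right) = \frac{2}{11} \approx 0.18182$)
$p{\left(o \right)} = - 9 o$
$\frac{93747 + 147367}{-125831 - 239692} - p{\left(R \right)} = \frac{93747 + 147367}{-125831 - 239692} - \left(-9\right) \frac{2}{11} = \frac{241114}{-365523} - - \frac{18}{11} = 241114 \left(- \frac{1}{365523}\right) + \frac{18}{11} = - \frac{241114}{365523} + \frac{18}{11} = \frac{3927160}{4020753}$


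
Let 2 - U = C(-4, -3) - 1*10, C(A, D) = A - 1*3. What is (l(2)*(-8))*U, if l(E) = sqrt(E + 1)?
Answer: -152*sqrt(3) ≈ -263.27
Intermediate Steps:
C(A, D) = -3 + A (C(A, D) = A - 3 = -3 + A)
U = 19 (U = 2 - ((-3 - 4) - 1*10) = 2 - (-7 - 10) = 2 - 1*(-17) = 2 + 17 = 19)
l(E) = sqrt(1 + E)
(l(2)*(-8))*U = (sqrt(1 + 2)*(-8))*19 = (sqrt(3)*(-8))*19 = -8*sqrt(3)*19 = -152*sqrt(3)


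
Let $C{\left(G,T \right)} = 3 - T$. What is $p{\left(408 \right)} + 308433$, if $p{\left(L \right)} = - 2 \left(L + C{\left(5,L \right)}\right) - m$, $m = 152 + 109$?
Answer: $308166$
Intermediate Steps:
$m = 261$
$p{\left(L \right)} = -267$ ($p{\left(L \right)} = - 2 \left(L - \left(-3 + L\right)\right) - 261 = \left(-2\right) 3 - 261 = -6 - 261 = -267$)
$p{\left(408 \right)} + 308433 = -267 + 308433 = 308166$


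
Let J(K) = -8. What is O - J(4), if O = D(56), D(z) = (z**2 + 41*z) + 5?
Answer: 5445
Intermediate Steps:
D(z) = 5 + z**2 + 41*z
O = 5437 (O = 5 + 56**2 + 41*56 = 5 + 3136 + 2296 = 5437)
O - J(4) = 5437 - 1*(-8) = 5437 + 8 = 5445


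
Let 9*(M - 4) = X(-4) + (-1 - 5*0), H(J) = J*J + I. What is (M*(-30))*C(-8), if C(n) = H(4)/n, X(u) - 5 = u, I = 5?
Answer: 315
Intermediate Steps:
X(u) = 5 + u
H(J) = 5 + J**2 (H(J) = J*J + 5 = J**2 + 5 = 5 + J**2)
M = 4 (M = 4 + ((5 - 4) + (-1 - 5*0))/9 = 4 + (1 + (-1 + 0))/9 = 4 + (1 - 1)/9 = 4 + (1/9)*0 = 4 + 0 = 4)
C(n) = 21/n (C(n) = (5 + 4**2)/n = (5 + 16)/n = 21/n)
(M*(-30))*C(-8) = (4*(-30))*(21/(-8)) = -2520*(-1)/8 = -120*(-21/8) = 315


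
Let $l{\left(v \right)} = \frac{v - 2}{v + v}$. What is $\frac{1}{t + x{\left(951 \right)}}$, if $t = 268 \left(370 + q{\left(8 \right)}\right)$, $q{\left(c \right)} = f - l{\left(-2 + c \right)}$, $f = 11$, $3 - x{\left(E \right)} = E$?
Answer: $\frac{3}{303212} \approx 9.8941 \cdot 10^{-6}$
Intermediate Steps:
$x{\left(E \right)} = 3 - E$
$l{\left(v \right)} = \frac{-2 + v}{2 v}$
$q{\left(c \right)} = 11 - \frac{-4 + c}{2 \left(-2 + c\right)}$ ($q{\left(c \right)} = 11 - \frac{-2 + \left(-2 + c\right)}{2 \left(-2 + c\right)} = 11 - \frac{-4 + c}{2 \left(-2 + c\right)}$)
$t = \frac{306056}{3}$ ($t = 268 \left(370 + \frac{-40 + 21 \cdot 8}{2 \left(-2 + 8\right)}\right) = 268 \left(370 + \frac{-40 + 168}{2 \cdot 6}\right) = 268 \left(370 + \frac{1}{2} \cdot \frac{1}{6} \cdot 128\right) = 268 \left(370 + \frac{32}{3}\right) = 268 \cdot \frac{1142}{3} = \frac{306056}{3} \approx 1.0202 \cdot 10^{5}$)
$\frac{1}{t + x{\left(951 \right)}} = \frac{1}{\frac{306056}{3} + \left(3 - 951\right)} = \frac{1}{\frac{306056}{3} - 948} = \frac{1}{\frac{303212}{3}} = \frac{3}{303212}$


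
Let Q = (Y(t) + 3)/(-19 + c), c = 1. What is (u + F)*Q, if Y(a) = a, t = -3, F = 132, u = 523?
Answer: 0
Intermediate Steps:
Q = 0 (Q = (-3 + 3)/(-19 + 1) = 0/(-18) = 0*(-1/18) = 0)
(u + F)*Q = (523 + 132)*0 = 655*0 = 0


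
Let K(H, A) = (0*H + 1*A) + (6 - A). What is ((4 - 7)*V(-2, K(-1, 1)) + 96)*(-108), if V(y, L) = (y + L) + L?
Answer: -7128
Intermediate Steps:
K(H, A) = 6 (K(H, A) = (0 + A) + (6 - A) = A + (6 - A) = 6)
V(y, L) = y + 2*L (V(y, L) = (L + y) + L = y + 2*L)
((4 - 7)*V(-2, K(-1, 1)) + 96)*(-108) = ((4 - 7)*(-2 + 2*6) + 96)*(-108) = (-3*(-2 + 12) + 96)*(-108) = (-3*10 + 96)*(-108) = (-30 + 96)*(-108) = 66*(-108) = -7128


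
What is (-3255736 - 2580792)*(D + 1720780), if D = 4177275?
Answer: -34424163153040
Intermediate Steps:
(-3255736 - 2580792)*(D + 1720780) = (-3255736 - 2580792)*(4177275 + 1720780) = -5836528*5898055 = -34424163153040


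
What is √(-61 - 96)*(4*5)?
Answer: 20*I*√157 ≈ 250.6*I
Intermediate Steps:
√(-61 - 96)*(4*5) = √(-157)*20 = (I*√157)*20 = 20*I*√157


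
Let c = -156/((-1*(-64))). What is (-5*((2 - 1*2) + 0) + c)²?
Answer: 1521/256 ≈ 5.9414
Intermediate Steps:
c = -39/16 (c = -156/64 = -156*1/64 = -39/16 ≈ -2.4375)
(-5*((2 - 1*2) + 0) + c)² = (-5*((2 - 1*2) + 0) - 39/16)² = (-5*((2 - 2) + 0) - 39/16)² = (-5*(0 + 0) - 39/16)² = (-5*0 - 39/16)² = (0 - 39/16)² = (-39/16)² = 1521/256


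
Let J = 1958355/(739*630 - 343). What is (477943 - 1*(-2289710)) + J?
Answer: 183941265798/66461 ≈ 2.7677e+6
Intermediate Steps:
J = 279765/66461 (J = 1958355/(465570 - 343) = 1958355/465227 = 1958355*(1/465227) = 279765/66461 ≈ 4.2095)
(477943 - 1*(-2289710)) + J = (477943 - 1*(-2289710)) + 279765/66461 = (477943 + 2289710) + 279765/66461 = 2767653 + 279765/66461 = 183941265798/66461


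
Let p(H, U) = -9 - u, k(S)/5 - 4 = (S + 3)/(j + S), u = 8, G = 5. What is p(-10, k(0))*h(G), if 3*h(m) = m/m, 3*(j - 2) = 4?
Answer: -17/3 ≈ -5.6667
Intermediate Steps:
j = 10/3 (j = 2 + (⅓)*4 = 2 + 4/3 = 10/3 ≈ 3.3333)
h(m) = ⅓ (h(m) = (m/m)/3 = (⅓)*1 = ⅓)
k(S) = 20 + 5*(3 + S)/(10/3 + S) (k(S) = 20 + 5*((S + 3)/(10/3 + S)) = 20 + 5*((3 + S)/(10/3 + S)) = 20 + 5*(3 + S)/(10/3 + S))
p(H, U) = -17 (p(H, U) = -9 - 1*8 = -9 - 8 = -17)
p(-10, k(0))*h(G) = -17*⅓ = -17/3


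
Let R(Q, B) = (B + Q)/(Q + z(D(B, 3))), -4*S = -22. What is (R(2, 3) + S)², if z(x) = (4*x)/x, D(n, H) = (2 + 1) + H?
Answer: 361/9 ≈ 40.111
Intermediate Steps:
D(n, H) = 3 + H
z(x) = 4
S = 11/2 (S = -¼*(-22) = 11/2 ≈ 5.5000)
R(Q, B) = (B + Q)/(4 + Q) (R(Q, B) = (B + Q)/(Q + 4) = (B + Q)/(4 + Q))
(R(2, 3) + S)² = ((3 + 2)/(4 + 2) + 11/2)² = (5/6 + 11/2)² = ((⅙)*5 + 11/2)² = (⅚ + 11/2)² = (19/3)² = 361/9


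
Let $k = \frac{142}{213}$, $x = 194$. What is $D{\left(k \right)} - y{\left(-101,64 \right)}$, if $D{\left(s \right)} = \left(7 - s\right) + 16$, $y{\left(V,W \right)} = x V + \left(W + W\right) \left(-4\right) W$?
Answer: $\frac{157153}{3} \approx 52384.0$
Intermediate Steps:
$y{\left(V,W \right)} = - 8 W^{2} + 194 V$ ($y{\left(V,W \right)} = 194 V + \left(W + W\right) \left(-4\right) W = 194 V + 2 W \left(-4\right) W = 194 V + - 8 W W = 194 V - 8 W^{2} = - 8 W^{2} + 194 V$)
$k = \frac{2}{3}$ ($k = 142 \cdot \frac{1}{213} = \frac{2}{3} \approx 0.66667$)
$D{\left(s \right)} = 23 - s$
$D{\left(k \right)} - y{\left(-101,64 \right)} = \left(23 - \frac{2}{3}\right) - \left(- 8 \cdot 64^{2} + 194 \left(-101\right)\right) = \left(23 - \frac{2}{3}\right) - \left(\left(-8\right) 4096 - 19594\right) = \frac{67}{3} - \left(-32768 - 19594\right) = \frac{67}{3} - -52362 = \frac{67}{3} + 52362 = \frac{157153}{3}$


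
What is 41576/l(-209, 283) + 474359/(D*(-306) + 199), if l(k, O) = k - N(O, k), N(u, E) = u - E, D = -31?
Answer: -70137901/6789185 ≈ -10.331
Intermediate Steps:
l(k, O) = -O + 2*k (l(k, O) = k - (O - k) = k + (k - O) = -O + 2*k)
41576/l(-209, 283) + 474359/(D*(-306) + 199) = 41576/(-1*283 + 2*(-209)) + 474359/(-31*(-306) + 199) = 41576/(-283 - 418) + 474359/(9486 + 199) = 41576/(-701) + 474359/9685 = 41576*(-1/701) + 474359*(1/9685) = -41576/701 + 474359/9685 = -70137901/6789185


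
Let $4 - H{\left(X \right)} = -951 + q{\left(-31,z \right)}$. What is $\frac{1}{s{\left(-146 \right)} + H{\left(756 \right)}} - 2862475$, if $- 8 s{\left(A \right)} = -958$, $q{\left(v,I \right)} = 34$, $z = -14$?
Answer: $- \frac{11916483421}{4163} \approx -2.8625 \cdot 10^{6}$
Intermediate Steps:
$s{\left(A \right)} = \frac{479}{4}$ ($s{\left(A \right)} = \left(- \frac{1}{8}\right) \left(-958\right) = \frac{479}{4}$)
$H{\left(X \right)} = 921$ ($H{\left(X \right)} = 4 - \left(-951 + 34\right) = 4 - -917 = 4 + 917 = 921$)
$\frac{1}{s{\left(-146 \right)} + H{\left(756 \right)}} - 2862475 = \frac{1}{\frac{479}{4} + 921} - 2862475 = \frac{1}{\frac{4163}{4}} - 2862475 = \frac{4}{4163} - 2862475 = - \frac{11916483421}{4163}$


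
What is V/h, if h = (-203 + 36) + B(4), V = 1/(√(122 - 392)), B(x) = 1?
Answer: I*√30/14940 ≈ 0.00036661*I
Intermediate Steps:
V = -I*√30/90 (V = 1/(√(-270)) = 1/(3*I*√30) = -I*√30/90 ≈ -0.060858*I)
h = -166 (h = (-203 + 36) + 1 = -167 + 1 = -166)
V/h = -I*√30/90/(-166) = -I*√30/90*(-1/166) = I*√30/14940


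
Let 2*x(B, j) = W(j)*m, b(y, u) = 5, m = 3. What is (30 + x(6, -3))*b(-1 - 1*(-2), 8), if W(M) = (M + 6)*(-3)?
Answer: 165/2 ≈ 82.500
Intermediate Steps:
W(M) = -18 - 3*M (W(M) = (6 + M)*(-3) = -18 - 3*M)
x(B, j) = -27 - 9*j/2 (x(B, j) = ((-18 - 3*j)*3)/2 = (-54 - 9*j)/2 = -27 - 9*j/2)
(30 + x(6, -3))*b(-1 - 1*(-2), 8) = (30 + (-27 - 9/2*(-3)))*5 = (30 + (-27 + 27/2))*5 = (30 - 27/2)*5 = (33/2)*5 = 165/2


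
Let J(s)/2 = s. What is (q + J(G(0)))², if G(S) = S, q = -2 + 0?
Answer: 4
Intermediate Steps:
q = -2
J(s) = 2*s
(q + J(G(0)))² = (-2 + 2*0)² = (-2 + 0)² = (-2)² = 4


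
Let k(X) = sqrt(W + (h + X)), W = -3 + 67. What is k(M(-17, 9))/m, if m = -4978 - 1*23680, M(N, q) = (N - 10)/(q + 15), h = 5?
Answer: -sqrt(1086)/114632 ≈ -0.00028748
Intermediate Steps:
W = 64
M(N, q) = (-10 + N)/(15 + q)
k(X) = sqrt(69 + X) (k(X) = sqrt(64 + (5 + X)) = sqrt(69 + X))
m = -28658 (m = -4978 - 23680 = -28658)
k(M(-17, 9))/m = sqrt(69 + (-10 - 17)/(15 + 9))/(-28658) = sqrt(69 - 27/24)*(-1/28658) = sqrt(69 + (1/24)*(-27))*(-1/28658) = sqrt(69 - 9/8)*(-1/28658) = sqrt(543/8)*(-1/28658) = (sqrt(1086)/4)*(-1/28658) = -sqrt(1086)/114632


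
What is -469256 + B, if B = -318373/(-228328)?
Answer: -107143965595/228328 ≈ -4.6925e+5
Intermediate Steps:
B = 318373/228328 (B = -318373*(-1/228328) = 318373/228328 ≈ 1.3944)
-469256 + B = -469256 + 318373/228328 = -107143965595/228328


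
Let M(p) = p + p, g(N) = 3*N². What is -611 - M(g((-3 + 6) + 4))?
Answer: -905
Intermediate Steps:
M(p) = 2*p
-611 - M(g((-3 + 6) + 4)) = -611 - 2*3*((-3 + 6) + 4)² = -611 - 2*3*(3 + 4)² = -611 - 2*3*7² = -611 - 2*3*49 = -611 - 2*147 = -611 - 1*294 = -611 - 294 = -905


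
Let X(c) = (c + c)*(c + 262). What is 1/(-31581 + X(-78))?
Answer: -1/60285 ≈ -1.6588e-5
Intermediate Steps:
X(c) = 2*c*(262 + c) (X(c) = (2*c)*(262 + c) = 2*c*(262 + c))
1/(-31581 + X(-78)) = 1/(-31581 + 2*(-78)*(262 - 78)) = 1/(-31581 + 2*(-78)*184) = 1/(-31581 - 28704) = 1/(-60285) = -1/60285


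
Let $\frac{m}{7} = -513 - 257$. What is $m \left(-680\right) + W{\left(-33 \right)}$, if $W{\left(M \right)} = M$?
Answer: $3665167$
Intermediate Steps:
$m = -5390$ ($m = 7 \left(-513 - 257\right) = 7 \left(-770\right) = -5390$)
$m \left(-680\right) + W{\left(-33 \right)} = \left(-5390\right) \left(-680\right) - 33 = 3665200 - 33 = 3665167$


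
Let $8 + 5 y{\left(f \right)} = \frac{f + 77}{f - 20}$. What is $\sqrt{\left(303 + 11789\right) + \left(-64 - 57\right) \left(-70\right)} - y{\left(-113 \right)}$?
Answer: $\frac{1028}{665} + \sqrt{20562} \approx 144.94$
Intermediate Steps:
$y{\left(f \right)} = - \frac{8}{5} + \frac{77 + f}{5 \left(-20 + f\right)}$ ($y{\left(f \right)} = - \frac{8}{5} + \frac{\left(f + 77\right) \frac{1}{f - 20}}{5} = - \frac{8}{5} + \frac{\left(77 + f\right) \frac{1}{-20 + f}}{5} = - \frac{8}{5} + \frac{\frac{1}{-20 + f} \left(77 + f\right)}{5} = - \frac{8}{5} + \frac{77 + f}{5 \left(-20 + f\right)}$)
$\sqrt{\left(303 + 11789\right) + \left(-64 - 57\right) \left(-70\right)} - y{\left(-113 \right)} = \sqrt{\left(303 + 11789\right) + \left(-64 - 57\right) \left(-70\right)} - \frac{237 - -791}{5 \left(-20 - 113\right)} = \sqrt{12092 - -8470} - \frac{237 + 791}{5 \left(-133\right)} = \sqrt{12092 + 8470} - \frac{1}{5} \left(- \frac{1}{133}\right) 1028 = \sqrt{20562} - - \frac{1028}{665} = \sqrt{20562} + \frac{1028}{665} = \frac{1028}{665} + \sqrt{20562}$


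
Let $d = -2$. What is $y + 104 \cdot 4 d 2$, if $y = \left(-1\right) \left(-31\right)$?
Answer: $-1633$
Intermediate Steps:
$y = 31$
$y + 104 \cdot 4 d 2 = 31 + 104 \cdot 4 \left(-2\right) 2 = 31 + 104 \left(\left(-8\right) 2\right) = 31 + 104 \left(-16\right) = 31 - 1664 = -1633$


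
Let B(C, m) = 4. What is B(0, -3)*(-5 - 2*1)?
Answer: -28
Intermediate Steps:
B(0, -3)*(-5 - 2*1) = 4*(-5 - 2*1) = 4*(-5 - 2) = 4*(-7) = -28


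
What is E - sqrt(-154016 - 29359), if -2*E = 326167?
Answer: -326167/2 - 15*I*sqrt(815) ≈ -1.6308e+5 - 428.22*I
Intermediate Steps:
E = -326167/2 (E = -1/2*326167 = -326167/2 ≈ -1.6308e+5)
E - sqrt(-154016 - 29359) = -326167/2 - sqrt(-154016 - 29359) = -326167/2 - sqrt(-183375) = -326167/2 - 15*I*sqrt(815)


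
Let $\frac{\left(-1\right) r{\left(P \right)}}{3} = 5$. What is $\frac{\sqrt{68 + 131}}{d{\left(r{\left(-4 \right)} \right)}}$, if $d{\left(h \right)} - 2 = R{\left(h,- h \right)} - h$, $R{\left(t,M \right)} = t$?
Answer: $\frac{\sqrt{199}}{2} \approx 7.0534$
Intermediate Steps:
$r{\left(P \right)} = -15$ ($r{\left(P \right)} = \left(-3\right) 5 = -15$)
$d{\left(h \right)} = 2$ ($d{\left(h \right)} = 2 + \left(h - h\right) = 2 + 0 = 2$)
$\frac{\sqrt{68 + 131}}{d{\left(r{\left(-4 \right)} \right)}} = \frac{\sqrt{68 + 131}}{2} = \sqrt{199} \cdot \frac{1}{2} = \frac{\sqrt{199}}{2}$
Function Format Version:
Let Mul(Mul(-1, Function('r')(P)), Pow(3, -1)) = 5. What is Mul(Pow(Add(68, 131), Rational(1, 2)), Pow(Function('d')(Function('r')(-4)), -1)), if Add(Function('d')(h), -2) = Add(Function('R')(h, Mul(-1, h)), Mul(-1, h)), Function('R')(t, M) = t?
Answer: Mul(Rational(1, 2), Pow(199, Rational(1, 2))) ≈ 7.0534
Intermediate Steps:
Function('r')(P) = -15 (Function('r')(P) = Mul(-3, 5) = -15)
Function('d')(h) = 2 (Function('d')(h) = Add(2, Add(h, Mul(-1, h))) = Add(2, 0) = 2)
Mul(Pow(Add(68, 131), Rational(1, 2)), Pow(Function('d')(Function('r')(-4)), -1)) = Mul(Pow(Add(68, 131), Rational(1, 2)), Pow(2, -1)) = Mul(Pow(199, Rational(1, 2)), Rational(1, 2)) = Mul(Rational(1, 2), Pow(199, Rational(1, 2)))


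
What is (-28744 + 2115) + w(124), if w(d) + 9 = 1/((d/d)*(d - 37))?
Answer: -2317505/87 ≈ -26638.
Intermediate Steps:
w(d) = -9 + 1/(-37 + d) (w(d) = -9 + 1/((d/d)*(d - 37)) = -9 + 1/(1*(-37 + d)) = -9 + 1/(-37 + d))
(-28744 + 2115) + w(124) = (-28744 + 2115) + (334 - 9*124)/(-37 + 124) = -26629 + (334 - 1116)/87 = -26629 + (1/87)*(-782) = -26629 - 782/87 = -2317505/87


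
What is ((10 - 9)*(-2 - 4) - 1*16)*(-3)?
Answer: 66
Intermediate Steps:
((10 - 9)*(-2 - 4) - 1*16)*(-3) = (1*(-6) - 16)*(-3) = (-6 - 16)*(-3) = -22*(-3) = 66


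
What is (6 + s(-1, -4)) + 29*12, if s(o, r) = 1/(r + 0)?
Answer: 1415/4 ≈ 353.75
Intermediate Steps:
s(o, r) = 1/r
(6 + s(-1, -4)) + 29*12 = (6 + 1/(-4)) + 29*12 = (6 - ¼) + 348 = 23/4 + 348 = 1415/4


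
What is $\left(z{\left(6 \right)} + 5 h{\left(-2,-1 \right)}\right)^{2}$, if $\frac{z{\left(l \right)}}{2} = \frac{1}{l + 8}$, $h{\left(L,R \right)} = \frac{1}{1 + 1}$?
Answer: $\frac{1369}{196} \approx 6.9847$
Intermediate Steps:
$h{\left(L,R \right)} = \frac{1}{2}$
$z{\left(l \right)} = \frac{2}{8 + l}$ ($z{\left(l \right)} = \frac{2}{l + 8} = \frac{2}{8 + l}$)
$\left(z{\left(6 \right)} + 5 h{\left(-2,-1 \right)}\right)^{2} = \left(\frac{2}{8 + 6} + 5 \cdot \frac{1}{2}\right)^{2} = \left(\frac{2}{14} + \frac{5}{2}\right)^{2} = \left(2 \cdot \frac{1}{14} + \frac{5}{2}\right)^{2} = \left(\frac{1}{7} + \frac{5}{2}\right)^{2} = \left(\frac{37}{14}\right)^{2} = \frac{1369}{196}$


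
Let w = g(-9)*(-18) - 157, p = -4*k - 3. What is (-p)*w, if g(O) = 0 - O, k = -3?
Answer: 2871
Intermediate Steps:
g(O) = -O
p = 9 (p = -4*(-3) - 3 = 12 - 3 = 9)
w = -319 (w = -1*(-9)*(-18) - 157 = 9*(-18) - 157 = -162 - 157 = -319)
(-p)*w = -1*9*(-319) = -9*(-319) = 2871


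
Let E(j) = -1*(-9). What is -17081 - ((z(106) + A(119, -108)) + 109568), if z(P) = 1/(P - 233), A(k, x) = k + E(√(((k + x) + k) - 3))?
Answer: -16100678/127 ≈ -1.2678e+5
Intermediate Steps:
E(j) = 9
A(k, x) = 9 + k (A(k, x) = k + 9 = 9 + k)
z(P) = 1/(-233 + P)
-17081 - ((z(106) + A(119, -108)) + 109568) = -17081 - ((1/(-233 + 106) + (9 + 119)) + 109568) = -17081 - ((1/(-127) + 128) + 109568) = -17081 - ((-1/127 + 128) + 109568) = -17081 - (16255/127 + 109568) = -17081 - 1*13931391/127 = -17081 - 13931391/127 = -16100678/127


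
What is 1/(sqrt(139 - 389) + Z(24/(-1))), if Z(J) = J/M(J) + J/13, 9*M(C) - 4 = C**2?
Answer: -3941535/452897687 - 17766125*I*sqrt(10)/905795374 ≈ -0.0087029 - 0.062024*I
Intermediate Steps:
M(C) = 4/9 + C**2/9
Z(J) = J/13 + J/(4/9 + J**2/9) (Z(J) = J/(4/9 + J**2/9) + J/13 = J/13 + J/(4/9 + J**2/9))
1/(sqrt(139 - 389) + Z(24/(-1))) = 1/(sqrt(139 - 389) + (24/(-1))*(121 + (24/(-1))**2)/(13*(4 + (24/(-1))**2))) = 1/(sqrt(-250) + (24*(-1))*(121 + (24*(-1))**2)/(13*(4 + (24*(-1))**2))) = 1/(5*I*sqrt(10) + (1/13)*(-24)*(121 + (-24)**2)/(4 + (-24)**2)) = 1/(5*I*sqrt(10) + (1/13)*(-24)*(121 + 576)/(4 + 576)) = 1/(5*I*sqrt(10) + (1/13)*(-24)*697/580) = 1/(5*I*sqrt(10) + (1/13)*(-24)*(1/580)*697) = 1/(5*I*sqrt(10) - 4182/1885) = 1/(-4182/1885 + 5*I*sqrt(10))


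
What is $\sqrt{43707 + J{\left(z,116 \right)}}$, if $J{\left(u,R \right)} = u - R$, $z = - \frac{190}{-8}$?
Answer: $\frac{\sqrt{174459}}{2} \approx 208.84$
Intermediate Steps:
$z = \frac{95}{4}$ ($z = \left(-190\right) \left(- \frac{1}{8}\right) = \frac{95}{4} \approx 23.75$)
$\sqrt{43707 + J{\left(z,116 \right)}} = \sqrt{43707 + \left(\frac{95}{4} - 116\right)} = \sqrt{43707 - \frac{369}{4}} = \sqrt{\frac{174459}{4}} = \frac{\sqrt{174459}}{2}$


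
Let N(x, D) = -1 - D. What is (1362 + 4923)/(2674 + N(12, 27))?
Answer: 2095/882 ≈ 2.3753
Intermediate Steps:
(1362 + 4923)/(2674 + N(12, 27)) = (1362 + 4923)/(2674 + (-1 - 1*27)) = 6285/(2674 + (-1 - 27)) = 6285/(2674 - 28) = 6285/2646 = 6285*(1/2646) = 2095/882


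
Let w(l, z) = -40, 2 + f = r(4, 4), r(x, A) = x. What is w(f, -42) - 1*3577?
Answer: -3617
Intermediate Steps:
f = 2 (f = -2 + 4 = 2)
w(f, -42) - 1*3577 = -40 - 1*3577 = -40 - 3577 = -3617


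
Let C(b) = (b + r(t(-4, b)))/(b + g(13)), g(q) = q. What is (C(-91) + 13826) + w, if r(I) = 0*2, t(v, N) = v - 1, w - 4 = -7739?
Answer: 36553/6 ≈ 6092.2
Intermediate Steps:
w = -7735 (w = 4 - 7739 = -7735)
t(v, N) = -1 + v
r(I) = 0
C(b) = b/(13 + b) (C(b) = (b + 0)/(b + 13) = b/(13 + b))
(C(-91) + 13826) + w = (-91/(13 - 91) + 13826) - 7735 = (-91/(-78) + 13826) - 7735 = (-91*(-1/78) + 13826) - 7735 = (7/6 + 13826) - 7735 = 82963/6 - 7735 = 36553/6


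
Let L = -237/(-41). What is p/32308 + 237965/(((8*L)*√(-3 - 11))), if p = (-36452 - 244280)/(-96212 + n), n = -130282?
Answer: 70183/1829392038 - 1393795*I*√14/3792 ≈ 3.8364e-5 - 1375.3*I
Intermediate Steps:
p = 140366/113247 (p = (-36452 - 244280)/(-96212 - 130282) = -280732/(-226494) = -280732*(-1/226494) = 140366/113247 ≈ 1.2395)
L = 237/41 (L = -237*(-1/41) = 237/41 ≈ 5.7805)
p/32308 + 237965/(((8*L)*√(-3 - 11))) = (140366/113247)/32308 + 237965/(((8*(237/41))*√(-3 - 11))) = (140366/113247)*(1/32308) + 237965/((1896*√(-14)/41)) = 70183/1829392038 + 237965/((1896*(I*√14)/41)) = 70183/1829392038 + 237965/((1896*I*√14/41)) = 70183/1829392038 + 237965*(-41*I*√14/26544) = 70183/1829392038 - 1393795*I*√14/3792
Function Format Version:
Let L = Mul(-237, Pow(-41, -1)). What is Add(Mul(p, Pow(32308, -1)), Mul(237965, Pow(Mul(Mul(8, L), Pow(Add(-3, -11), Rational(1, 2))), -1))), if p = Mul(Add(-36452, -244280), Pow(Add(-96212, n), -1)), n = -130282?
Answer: Add(Rational(70183, 1829392038), Mul(Rational(-1393795, 3792), I, Pow(14, Rational(1, 2)))) ≈ Add(3.8364e-5, Mul(-1375.3, I))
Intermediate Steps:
p = Rational(140366, 113247) (p = Mul(Add(-36452, -244280), Pow(Add(-96212, -130282), -1)) = Mul(-280732, Pow(-226494, -1)) = Mul(-280732, Rational(-1, 226494)) = Rational(140366, 113247) ≈ 1.2395)
L = Rational(237, 41) (L = Mul(-237, Rational(-1, 41)) = Rational(237, 41) ≈ 5.7805)
Add(Mul(p, Pow(32308, -1)), Mul(237965, Pow(Mul(Mul(8, L), Pow(Add(-3, -11), Rational(1, 2))), -1))) = Add(Mul(Rational(140366, 113247), Pow(32308, -1)), Mul(237965, Pow(Mul(Mul(8, Rational(237, 41)), Pow(Add(-3, -11), Rational(1, 2))), -1))) = Add(Mul(Rational(140366, 113247), Rational(1, 32308)), Mul(237965, Pow(Mul(Rational(1896, 41), Pow(-14, Rational(1, 2))), -1))) = Add(Rational(70183, 1829392038), Mul(237965, Pow(Mul(Rational(1896, 41), Mul(I, Pow(14, Rational(1, 2)))), -1))) = Add(Rational(70183, 1829392038), Mul(237965, Pow(Mul(Rational(1896, 41), I, Pow(14, Rational(1, 2))), -1))) = Add(Rational(70183, 1829392038), Mul(237965, Mul(Rational(-41, 26544), I, Pow(14, Rational(1, 2))))) = Add(Rational(70183, 1829392038), Mul(Rational(-1393795, 3792), I, Pow(14, Rational(1, 2))))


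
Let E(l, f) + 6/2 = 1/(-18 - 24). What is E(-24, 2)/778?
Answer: -127/32676 ≈ -0.0038866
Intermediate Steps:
E(l, f) = -127/42 (E(l, f) = -3 + 1/(-18 - 24) = -3 + 1/(-42) = -3 - 1/42 = -127/42)
E(-24, 2)/778 = -127/42/778 = -127/42*1/778 = -127/32676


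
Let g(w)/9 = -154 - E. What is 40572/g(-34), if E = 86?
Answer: -1127/60 ≈ -18.783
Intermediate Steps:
g(w) = -2160 (g(w) = 9*(-154 - 1*86) = 9*(-154 - 86) = 9*(-240) = -2160)
40572/g(-34) = 40572/(-2160) = 40572*(-1/2160) = -1127/60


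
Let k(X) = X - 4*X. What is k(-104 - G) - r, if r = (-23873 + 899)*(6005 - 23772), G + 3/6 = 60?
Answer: -816357135/2 ≈ -4.0818e+8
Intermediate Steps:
G = 119/2 (G = -½ + 60 = 119/2 ≈ 59.500)
r = 408179058 (r = -22974*(-17767) = 408179058)
k(X) = -3*X
k(-104 - G) - r = -3*(-104 - 1*119/2) - 1*408179058 = -3*(-104 - 119/2) - 408179058 = -3*(-327/2) - 408179058 = 981/2 - 408179058 = -816357135/2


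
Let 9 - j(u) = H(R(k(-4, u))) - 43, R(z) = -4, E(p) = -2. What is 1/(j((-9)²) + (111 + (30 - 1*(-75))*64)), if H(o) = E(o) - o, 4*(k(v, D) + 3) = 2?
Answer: 1/6881 ≈ 0.00014533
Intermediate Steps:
k(v, D) = -5/2 (k(v, D) = -3 + (¼)*2 = -3 + ½ = -5/2)
H(o) = -2 - o
j(u) = 50 (j(u) = 9 - ((-2 - 1*(-4)) - 43) = 9 - ((-2 + 4) - 43) = 9 - (2 - 43) = 9 - 1*(-41) = 9 + 41 = 50)
1/(j((-9)²) + (111 + (30 - 1*(-75))*64)) = 1/(50 + (111 + (30 - 1*(-75))*64)) = 1/(50 + (111 + (30 + 75)*64)) = 1/(50 + (111 + 105*64)) = 1/(50 + (111 + 6720)) = 1/(50 + 6831) = 1/6881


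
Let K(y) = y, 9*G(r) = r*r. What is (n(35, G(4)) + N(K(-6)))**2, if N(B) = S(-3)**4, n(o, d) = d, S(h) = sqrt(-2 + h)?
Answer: 58081/81 ≈ 717.05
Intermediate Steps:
G(r) = r**2/9 (G(r) = (r*r)/9 = r**2/9)
N(B) = 25 (N(B) = (sqrt(-2 - 3))**4 = (sqrt(-5))**4 = (I*sqrt(5))**4 = 25)
(n(35, G(4)) + N(K(-6)))**2 = ((1/9)*4**2 + 25)**2 = ((1/9)*16 + 25)**2 = (16/9 + 25)**2 = (241/9)**2 = 58081/81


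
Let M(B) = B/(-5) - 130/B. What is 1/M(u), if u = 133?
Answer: -665/18339 ≈ -0.036261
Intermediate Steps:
M(B) = -130/B - B/5 (M(B) = B*(-⅕) - 130/B = -B/5 - 130/B = -130/B - B/5)
1/M(u) = 1/(-130/133 - ⅕*133) = 1/(-130*1/133 - 133/5) = 1/(-130/133 - 133/5) = 1/(-18339/665) = -665/18339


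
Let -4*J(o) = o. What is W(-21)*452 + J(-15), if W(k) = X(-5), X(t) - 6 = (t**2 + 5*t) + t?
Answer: 1823/4 ≈ 455.75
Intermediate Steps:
X(t) = 6 + t**2 + 6*t (X(t) = 6 + ((t**2 + 5*t) + t) = 6 + (t**2 + 6*t) = 6 + t**2 + 6*t)
W(k) = 1 (W(k) = 6 + (-5)**2 + 6*(-5) = 6 + 25 - 30 = 1)
J(o) = -o/4
W(-21)*452 + J(-15) = 1*452 - 1/4*(-15) = 452 + 15/4 = 1823/4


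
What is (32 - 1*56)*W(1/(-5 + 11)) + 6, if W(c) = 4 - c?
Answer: -86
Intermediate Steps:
(32 - 1*56)*W(1/(-5 + 11)) + 6 = (32 - 1*56)*(4 - 1/(-5 + 11)) + 6 = (32 - 56)*(4 - 1/6) + 6 = -24*(4 - 1*⅙) + 6 = -24*(4 - ⅙) + 6 = -24*23/6 + 6 = -92 + 6 = -86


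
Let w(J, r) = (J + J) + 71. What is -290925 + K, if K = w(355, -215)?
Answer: -290144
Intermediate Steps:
w(J, r) = 71 + 2*J (w(J, r) = 2*J + 71 = 71 + 2*J)
K = 781 (K = 71 + 2*355 = 71 + 710 = 781)
-290925 + K = -290925 + 781 = -290144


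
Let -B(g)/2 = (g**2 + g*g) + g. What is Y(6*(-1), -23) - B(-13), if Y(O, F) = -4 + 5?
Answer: 651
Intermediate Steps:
Y(O, F) = 1
B(g) = -4*g**2 - 2*g (B(g) = -2*((g**2 + g*g) + g) = -2*((g**2 + g**2) + g) = -2*(2*g**2 + g) = -2*(g + 2*g**2) = -4*g**2 - 2*g)
Y(6*(-1), -23) - B(-13) = 1 - (-2)*(-13)*(1 + 2*(-13)) = 1 - (-2)*(-13)*(1 - 26) = 1 - (-2)*(-13)*(-25) = 1 - 1*(-650) = 1 + 650 = 651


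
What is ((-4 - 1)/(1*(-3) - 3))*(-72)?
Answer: -60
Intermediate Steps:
((-4 - 1)/(1*(-3) - 3))*(-72) = -5/(-3 - 3)*(-72) = -5/(-6)*(-72) = -5*(-1/6)*(-72) = (5/6)*(-72) = -60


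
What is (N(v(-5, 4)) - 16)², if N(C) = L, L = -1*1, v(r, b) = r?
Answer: 289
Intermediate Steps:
L = -1
N(C) = -1
(N(v(-5, 4)) - 16)² = (-1 - 16)² = (-17)² = 289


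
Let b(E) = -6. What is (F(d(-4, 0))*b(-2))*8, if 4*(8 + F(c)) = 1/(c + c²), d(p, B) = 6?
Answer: 2686/7 ≈ 383.71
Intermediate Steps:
F(c) = -8 + 1/(4*(c + c²))
(F(d(-4, 0))*b(-2))*8 = (((¼)*(1 - 32*6 - 32*6²)/(6*(1 + 6)))*(-6))*8 = (((¼)*(⅙)*(1 - 192 - 32*36)/7)*(-6))*8 = (((¼)*(⅙)*(⅐)*(1 - 192 - 1152))*(-6))*8 = (((¼)*(⅙)*(⅐)*(-1343))*(-6))*8 = -1343/168*(-6)*8 = (1343/28)*8 = 2686/7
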